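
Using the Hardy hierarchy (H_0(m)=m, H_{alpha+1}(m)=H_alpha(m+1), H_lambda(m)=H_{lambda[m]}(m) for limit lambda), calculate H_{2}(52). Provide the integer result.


H_2(52):
For finite ordinals k, H_k(n) = n + k (each successor step adds 1).
H_2(52) = 52 + 2 = 54

54


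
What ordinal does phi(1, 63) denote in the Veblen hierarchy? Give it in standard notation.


phi(1, 63):
phi(1, beta) = epsilon_beta (the beta-th epsilon number).
phi(1, 63) = epsilon_63

epsilon_63


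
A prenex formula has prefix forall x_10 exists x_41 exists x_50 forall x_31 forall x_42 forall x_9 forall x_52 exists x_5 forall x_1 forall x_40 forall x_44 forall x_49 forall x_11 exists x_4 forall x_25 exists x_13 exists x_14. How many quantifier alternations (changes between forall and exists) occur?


Walk the prefix and count type changes:
  position 1: forall -> exists <-- alternation
  position 2: exists -> exists
  position 3: exists -> forall <-- alternation
  position 4: forall -> forall
  position 5: forall -> forall
  position 6: forall -> forall
  position 7: forall -> exists <-- alternation
  position 8: exists -> forall <-- alternation
  position 9: forall -> forall
  position 10: forall -> forall
  position 11: forall -> forall
  position 12: forall -> forall
  position 13: forall -> exists <-- alternation
  position 14: exists -> forall <-- alternation
  position 15: forall -> exists <-- alternation
  position 16: exists -> exists
Total alternations = 7

7


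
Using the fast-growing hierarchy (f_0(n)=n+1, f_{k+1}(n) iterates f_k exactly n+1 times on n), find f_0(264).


f_0(264) = 264 + 1 = 265

265


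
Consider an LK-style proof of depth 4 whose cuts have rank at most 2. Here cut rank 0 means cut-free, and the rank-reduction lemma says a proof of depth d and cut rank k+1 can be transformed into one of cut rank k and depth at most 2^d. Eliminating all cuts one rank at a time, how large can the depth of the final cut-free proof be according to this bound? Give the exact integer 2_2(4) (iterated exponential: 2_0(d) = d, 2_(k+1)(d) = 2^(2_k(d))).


Each rank reduction sends depth d to at most 2^d; cut rank r needs r reductions.
2_0(4) = 4
2_1(4) = 2^4 = 16
2_2(4) = 2^16 = 65536
Cut-free depth bound = 65536

65536


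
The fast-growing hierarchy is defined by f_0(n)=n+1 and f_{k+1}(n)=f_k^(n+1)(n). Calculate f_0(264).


f_0(264) = 264 + 1 = 265

265


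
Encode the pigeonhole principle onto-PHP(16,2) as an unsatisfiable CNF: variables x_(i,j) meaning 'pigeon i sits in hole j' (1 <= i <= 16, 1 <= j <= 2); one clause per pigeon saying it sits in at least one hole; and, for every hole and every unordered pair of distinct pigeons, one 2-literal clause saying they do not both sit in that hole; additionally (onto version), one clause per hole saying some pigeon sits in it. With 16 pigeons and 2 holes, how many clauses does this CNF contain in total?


onto-PHP(16,2): 16 pigeons, 2 holes, 16*2 = 32 variables.
- pigeon clauses: one per pigeon -> 16 clauses
- hole clauses: 2 holes * C(16,2) = 2 * 120 -> 240 clauses
- onto clauses: one per hole -> 2 clauses
Total clauses = 16 + 240 + 2 = 258

258


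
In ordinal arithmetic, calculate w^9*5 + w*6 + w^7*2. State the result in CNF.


Ordinal addition (w^9*5 + w*6) + w^7*2:
alpha's leading term has exponent 9 > beta's exponent 7, so it survives.
alpha's tail term has exponent 1 < beta's exponent 7, so it is absorbed by beta.
In ordinal addition, any term followed by a strictly larger-exponent term is absorbed.
Result = w^9*5 + w^7*2

w^9*5 + w^7*2


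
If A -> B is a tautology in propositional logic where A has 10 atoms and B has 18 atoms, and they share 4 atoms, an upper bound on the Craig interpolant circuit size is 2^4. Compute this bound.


Shared atoms = 4
Craig interpolant size bound = 2^4
= 16

16


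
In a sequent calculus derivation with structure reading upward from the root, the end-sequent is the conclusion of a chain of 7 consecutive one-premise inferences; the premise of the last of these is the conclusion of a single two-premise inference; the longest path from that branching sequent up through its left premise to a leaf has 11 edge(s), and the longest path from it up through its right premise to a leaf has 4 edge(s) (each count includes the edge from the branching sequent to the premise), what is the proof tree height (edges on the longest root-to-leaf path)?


Longest path through the left premise: 11 edges (measured from the branching sequent)
Longest path through the right premise: 4 edges
Height of the subtree rooted at the branching sequent: max(11, 4) = 11
The branching sequent sits 7 edges above the root (the chain of one-premise inferences), so height = 11 + 7 = 18

18


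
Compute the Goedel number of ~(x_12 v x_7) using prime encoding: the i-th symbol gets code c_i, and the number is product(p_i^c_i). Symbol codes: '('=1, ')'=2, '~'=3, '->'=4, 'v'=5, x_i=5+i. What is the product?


Formula: ~(x_12 v x_7)
Symbol codes: [3, 1, 17, 5, 12, 2]
Primes: [2, 3, 5, 7, 11, 13]
p_1^3 = 2^3 = 8
p_2^1 = 3^1 = 3
p_3^17 = 5^17 = 762939453125
p_4^5 = 7^5 = 16807
p_5^12 = 11^12 = 3138428376721
p_6^2 = 13^2 = 169
Product = 163226414940599196954345703125000

163226414940599196954345703125000


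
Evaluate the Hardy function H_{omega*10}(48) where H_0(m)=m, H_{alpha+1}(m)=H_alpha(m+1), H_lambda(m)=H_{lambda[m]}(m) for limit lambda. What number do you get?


H_{omega*10}(48):
For the Hardy hierarchy, H_{omega*k}(n) = 2^k * n.
2^10 = 1024.
1024 * 48 = 49152

49152


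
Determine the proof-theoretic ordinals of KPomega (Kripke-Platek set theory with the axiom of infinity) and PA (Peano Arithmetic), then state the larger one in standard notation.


Proof-theoretic ordinal of KPomega (Kripke-Platek set theory with the axiom of infinity): psi_0(epsilon_{Omega+1})
Proof-theoretic ordinal of PA (Peano Arithmetic): epsilon_0
Comparing: epsilon_0 < psi_0(epsilon_{Omega+1}).
The larger ordinal is psi_0(epsilon_{Omega+1}) (from KPomega (Kripke-Platek set theory with the axiom of infinity)).

psi_0(epsilon_{Omega+1})


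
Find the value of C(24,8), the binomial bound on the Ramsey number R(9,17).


R(9,17) <= C(9+17-2, 9-1) = C(24, 8)
C(24, 8) = 24! / (8! * 16!)
= 735471

735471


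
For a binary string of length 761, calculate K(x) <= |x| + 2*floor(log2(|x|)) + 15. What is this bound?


floor(log2(761)) = 9
2 * 9 = 18
K(x) <= 761 + 18 + 15 = 794

794


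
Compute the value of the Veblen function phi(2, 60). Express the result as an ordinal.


phi(2, 60):
phi(2, beta) = zeta_beta (the beta-th zeta number, fixed point of epsilon).
phi(2, 60) = zeta_60

zeta_60


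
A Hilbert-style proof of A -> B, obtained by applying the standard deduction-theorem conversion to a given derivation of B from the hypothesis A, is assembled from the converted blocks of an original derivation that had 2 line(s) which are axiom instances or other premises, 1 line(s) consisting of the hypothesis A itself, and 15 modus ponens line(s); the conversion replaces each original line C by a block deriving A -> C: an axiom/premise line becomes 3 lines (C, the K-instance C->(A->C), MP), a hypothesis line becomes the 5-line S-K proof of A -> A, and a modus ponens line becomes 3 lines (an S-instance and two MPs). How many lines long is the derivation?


Deduction-theorem conversion, block by block:
- 2 axiom/premise lines -> 3 lines each = 6
- 1 hypothesis lines -> 5 lines each (identity proof A->A) = 5
- 15 MP lines -> 3 lines each (S-instance, MP, MP) = 45
Total = 6 + 5 + 45 = 56 lines.

56


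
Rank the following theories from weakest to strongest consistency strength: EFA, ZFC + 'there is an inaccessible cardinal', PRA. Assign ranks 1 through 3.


Ordering by consistency strength:
1. EFA
2. PRA
3. ZFC + 'there is an inaccessible cardinal'


EFA=1, ZFC + 'there is an inaccessible cardinal'=3, PRA=2


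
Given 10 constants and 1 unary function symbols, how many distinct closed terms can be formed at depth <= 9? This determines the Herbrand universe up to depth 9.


Herbrand terms by depth:
Depth 0: 10 constants
Depth 1: 10 new terms (running total: 20)
Depth 2: 10 new terms (running total: 30)
Depth 3: 10 new terms (running total: 40)
Depth 4: 10 new terms (running total: 50)
Depth 5: 10 new terms (running total: 60)
Depth 6: 10 new terms (running total: 70)
Depth 7: 10 new terms (running total: 80)
Depth 8: 10 new terms (running total: 90)
Depth 9: 10 new terms (running total: 100)
Total distinct ground terms = 100

100


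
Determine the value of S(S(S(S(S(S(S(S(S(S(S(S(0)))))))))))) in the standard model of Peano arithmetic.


Counting successors applied to 0:
12 applications of S to 0 = 12

12


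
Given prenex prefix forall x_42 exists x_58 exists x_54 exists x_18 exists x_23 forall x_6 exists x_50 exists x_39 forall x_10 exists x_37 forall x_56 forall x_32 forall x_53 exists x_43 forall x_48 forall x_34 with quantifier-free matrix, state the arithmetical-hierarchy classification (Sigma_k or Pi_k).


Leading quantifier is forall, so the class is Pi.
Number of quantifier blocks = alternations + 1 = 8 + 1 = 9.
Classification: Pi_9

Pi_9


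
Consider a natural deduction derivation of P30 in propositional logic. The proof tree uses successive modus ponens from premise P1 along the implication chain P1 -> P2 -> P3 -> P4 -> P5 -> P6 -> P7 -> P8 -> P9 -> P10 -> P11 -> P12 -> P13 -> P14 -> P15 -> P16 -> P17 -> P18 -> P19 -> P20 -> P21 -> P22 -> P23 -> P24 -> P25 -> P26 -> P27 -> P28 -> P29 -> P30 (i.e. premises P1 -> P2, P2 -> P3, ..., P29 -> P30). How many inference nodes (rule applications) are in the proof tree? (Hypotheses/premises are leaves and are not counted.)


We have a chain: P1 -> P2 -> P3 -> P4 -> P5 -> P6 -> P7 -> P8 -> P9 -> P10 -> P11 -> P12 -> P13 -> P14 -> P15 -> P16 -> P17 -> P18 -> P19 -> P20 -> P21 -> P22 -> P23 -> P24 -> P25 -> P26 -> P27 -> P28 -> P29 -> P30.
Each modus ponens application produces the next variable.
The chain has 30 propositions, so 30-1 = 29 modus ponens steps.
Total inference nodes = 29

29


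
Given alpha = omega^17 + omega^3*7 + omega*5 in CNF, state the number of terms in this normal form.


CNF: omega^17 + omega^3*7 + omega*5
Count the summands separated by '+':
  term 1: omega^17
  term 2: omega^3*7
  term 3: omega*5
Total terms = 3

3


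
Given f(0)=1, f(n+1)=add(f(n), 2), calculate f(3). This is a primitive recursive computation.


f(0) = 1
f(1) = add(f(0), 2) = add(1, 2) = 3
f(2) = add(f(1), 2) = add(3, 2) = 5
f(3) = add(f(2), 2) = add(5, 2) = 7


7


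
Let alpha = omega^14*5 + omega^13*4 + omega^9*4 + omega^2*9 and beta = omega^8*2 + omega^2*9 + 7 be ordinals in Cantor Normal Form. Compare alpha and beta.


Compare term by term from highest exponent:
alpha = omega^14*5 + omega^13*4 + omega^9*4 + omega^2*9
beta = omega^8*2 + omega^2*9 + 7
Term 1: alpha has omega^14*5, beta has omega^8*2
Term 2: alpha has omega^13*4, beta has omega^2*9
Term 3: alpha has omega^9*4, beta has omega^0*7
Term 4: alpha has omega^2*9, beta has omega^0*0
Result: alpha > beta

alpha > beta


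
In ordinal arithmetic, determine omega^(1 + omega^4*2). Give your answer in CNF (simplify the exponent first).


omega^(1 + omega^4*2):
In ordinal addition a term is absorbed by a following term of strictly larger exponent: 0 < 4, so 1 + omega^4*2 = omega^4*2.
omega raised to a CNF ordinal is a single CNF term: Result = omega^(omega^4*2)

omega^(omega^4*2)


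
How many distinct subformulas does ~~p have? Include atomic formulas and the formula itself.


Formula: ~~p
Subformulas found:
  1. p
  2. ~p
  3. ~~p
Total distinct subformulas = 3

3


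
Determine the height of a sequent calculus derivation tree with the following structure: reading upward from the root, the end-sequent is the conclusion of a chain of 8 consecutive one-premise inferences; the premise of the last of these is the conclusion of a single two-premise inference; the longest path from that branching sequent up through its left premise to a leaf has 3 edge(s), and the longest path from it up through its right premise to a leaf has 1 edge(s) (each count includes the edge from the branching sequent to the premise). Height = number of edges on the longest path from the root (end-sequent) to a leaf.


Longest path through the left premise: 3 edges (measured from the branching sequent)
Longest path through the right premise: 1 edges
Height of the subtree rooted at the branching sequent: max(3, 1) = 3
The branching sequent sits 8 edges above the root (the chain of one-premise inferences), so height = 3 + 8 = 11

11


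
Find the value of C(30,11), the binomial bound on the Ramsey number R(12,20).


R(12,20) <= C(12+20-2, 12-1) = C(30, 11)
C(30, 11) = 30! / (11! * 19!)
= 54627300

54627300


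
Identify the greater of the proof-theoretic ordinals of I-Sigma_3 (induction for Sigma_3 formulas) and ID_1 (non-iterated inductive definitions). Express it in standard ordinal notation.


Proof-theoretic ordinal of I-Sigma_3 (induction for Sigma_3 formulas): omega^(omega^(omega^omega))
Proof-theoretic ordinal of ID_1 (non-iterated inductive definitions): psi_0(epsilon_{Omega+1})
Comparing: omega^(omega^(omega^omega)) < psi_0(epsilon_{Omega+1}).
The larger ordinal is psi_0(epsilon_{Omega+1}) (from ID_1 (non-iterated inductive definitions)).

psi_0(epsilon_{Omega+1})


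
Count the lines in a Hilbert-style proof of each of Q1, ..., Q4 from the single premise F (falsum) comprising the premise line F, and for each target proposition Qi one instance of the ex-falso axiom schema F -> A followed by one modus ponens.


Ex falso, line by line:
- 1 premise line (F)
- 4 targets, each needing 1 axiom instance (F -> Qi) + 1 MP = 2 lines: 2 * 4 = 8
Total = 1 + 8 = 9 lines.

9


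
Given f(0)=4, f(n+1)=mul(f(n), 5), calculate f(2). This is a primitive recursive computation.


f(0) = 4
f(1) = mul(f(0), 5) = mul(4, 5) = 20
f(2) = mul(f(1), 5) = mul(20, 5) = 100


100


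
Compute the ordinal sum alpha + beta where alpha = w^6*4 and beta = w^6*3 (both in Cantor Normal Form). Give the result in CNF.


Ordinal addition w^6*4 + w^6*3:
Both terms have the same exponent 6.
w^e*c + w^e*d = w^e*(c+d).
Result = w^6*(4+3) = w^6*7

w^6*7


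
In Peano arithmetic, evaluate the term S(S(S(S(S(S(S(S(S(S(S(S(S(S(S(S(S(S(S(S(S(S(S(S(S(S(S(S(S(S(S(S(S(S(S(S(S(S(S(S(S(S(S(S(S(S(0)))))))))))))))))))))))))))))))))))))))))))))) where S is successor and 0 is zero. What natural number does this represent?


Counting successors applied to 0:
46 applications of S to 0 = 46

46


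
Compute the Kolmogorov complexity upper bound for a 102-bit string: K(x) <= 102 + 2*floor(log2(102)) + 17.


floor(log2(102)) = 6
2 * 6 = 12
K(x) <= 102 + 12 + 17 = 131

131


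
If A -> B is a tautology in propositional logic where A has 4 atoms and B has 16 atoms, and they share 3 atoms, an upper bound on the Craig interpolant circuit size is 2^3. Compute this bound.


Shared atoms = 3
Craig interpolant size bound = 2^3
= 8

8


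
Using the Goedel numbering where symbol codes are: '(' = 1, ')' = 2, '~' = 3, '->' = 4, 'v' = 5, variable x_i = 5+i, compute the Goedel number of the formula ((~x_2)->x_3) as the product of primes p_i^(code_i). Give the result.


Formula: ((~x_2)->x_3)
Symbol codes: [1, 1, 3, 7, 2, 4, 8, 2]
Primes: [2, 3, 5, 7, 11, 13, 17, 19]
p_1^1 = 2^1 = 2
p_2^1 = 3^1 = 3
p_3^3 = 5^3 = 125
p_4^7 = 7^7 = 823543
p_5^2 = 11^2 = 121
p_6^4 = 13^4 = 28561
p_7^8 = 17^8 = 6975757441
p_8^2 = 19^2 = 361
Product = 5375327085635907566153237250

5375327085635907566153237250


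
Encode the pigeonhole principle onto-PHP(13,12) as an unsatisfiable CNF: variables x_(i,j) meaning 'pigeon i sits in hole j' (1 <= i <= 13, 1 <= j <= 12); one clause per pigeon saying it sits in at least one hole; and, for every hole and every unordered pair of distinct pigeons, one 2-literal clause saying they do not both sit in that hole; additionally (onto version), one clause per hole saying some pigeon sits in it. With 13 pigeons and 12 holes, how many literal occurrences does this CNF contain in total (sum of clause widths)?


onto-PHP(13,12): 13 pigeons, 12 holes, 13*12 = 156 variables.
- pigeon clauses: one per pigeon -> 13 clauses of width 12 -> 156 literals
- hole clauses: 12 holes * C(13,2) = 12 * 78 -> 936 clauses of width 2 -> 1872 literals
- onto clauses: one per hole -> 12 clauses of width 13 -> 156 literals
Total literal occurrences = 156 + 1872 + 156 = 2184

2184


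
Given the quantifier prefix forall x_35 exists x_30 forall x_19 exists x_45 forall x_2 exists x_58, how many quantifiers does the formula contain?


Quantifier prefix has 6 quantifier symbols.
Quantifier depth = 6

6


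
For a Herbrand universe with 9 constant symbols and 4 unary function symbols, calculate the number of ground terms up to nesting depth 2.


Herbrand terms by depth:
Depth 0: 9 constants
Depth 1: 36 new terms (running total: 45)
Depth 2: 144 new terms (running total: 189)
Total distinct ground terms = 189

189


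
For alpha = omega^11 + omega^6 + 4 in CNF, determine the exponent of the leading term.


CNF: omega^11 + omega^6 + 4
The leading term is omega^11, which has exponent 11.

11


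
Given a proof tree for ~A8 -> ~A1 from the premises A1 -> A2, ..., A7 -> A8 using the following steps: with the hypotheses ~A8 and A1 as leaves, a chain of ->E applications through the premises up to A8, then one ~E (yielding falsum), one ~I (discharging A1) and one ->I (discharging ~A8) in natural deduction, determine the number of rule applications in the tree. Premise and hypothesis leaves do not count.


From hypothesis A1, 7 ->E steps along the 7 premises yield A8.
~E with hypothesis ~A8 gives falsum (1 node); ~I discharging A1 gives ~A1 (1 node); ->I discharging ~A8 gives the goal (1 node).
Total = 7 + 3 = 10 inference nodes.

10


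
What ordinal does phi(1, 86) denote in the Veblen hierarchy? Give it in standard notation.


phi(1, 86):
phi(1, beta) = epsilon_beta (the beta-th epsilon number).
phi(1, 86) = epsilon_86

epsilon_86


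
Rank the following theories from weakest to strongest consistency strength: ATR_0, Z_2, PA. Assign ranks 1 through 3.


Ordering by consistency strength:
1. PA
2. ATR_0
3. Z_2


ATR_0=2, Z_2=3, PA=1


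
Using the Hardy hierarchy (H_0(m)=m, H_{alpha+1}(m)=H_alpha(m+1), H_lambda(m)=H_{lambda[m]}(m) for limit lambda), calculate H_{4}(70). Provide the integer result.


H_4(70):
For finite ordinals k, H_k(n) = n + k (each successor step adds 1).
H_4(70) = 70 + 4 = 74

74


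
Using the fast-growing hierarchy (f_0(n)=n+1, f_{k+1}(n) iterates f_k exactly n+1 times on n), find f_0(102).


f_0(102) = 102 + 1 = 103

103


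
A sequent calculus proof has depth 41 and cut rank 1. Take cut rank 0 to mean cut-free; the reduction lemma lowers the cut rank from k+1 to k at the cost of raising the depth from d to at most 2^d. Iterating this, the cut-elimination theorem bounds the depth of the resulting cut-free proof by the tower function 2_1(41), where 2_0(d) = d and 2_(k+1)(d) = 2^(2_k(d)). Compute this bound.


Each rank reduction sends depth d to at most 2^d; cut rank r needs r reductions.
2_0(41) = 41
2_1(41) = 2^41 = 2199023255552
Cut-free depth bound = 2199023255552

2199023255552


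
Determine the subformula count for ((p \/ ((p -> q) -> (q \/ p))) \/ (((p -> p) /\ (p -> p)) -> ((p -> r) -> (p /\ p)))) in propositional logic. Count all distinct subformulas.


Formula: ((p \/ ((p -> q) -> (q \/ p))) \/ (((p -> p) /\ (p -> p)) -> ((p -> r) -> (p /\ p))))
Subformulas found:
  1. q
  2. r
  3. p
  4. (q \/ p)
  5. (p -> p)
  6. (p /\ p)
  7. (p -> q)
  8. (p -> r)
  9. ((p -> r) -> (p /\ p))
  10. ((p -> q) -> (q \/ p))
  11. ((p -> p) /\ (p -> p))
  12. (p \/ ((p -> q) -> (q \/ p)))
  13. (((p -> p) /\ (p -> p)) -> ((p -> r) -> (p /\ p)))
  14. ((p \/ ((p -> q) -> (q \/ p))) \/ (((p -> p) /\ (p -> p)) -> ((p -> r) -> (p /\ p))))
Total distinct subformulas = 14

14


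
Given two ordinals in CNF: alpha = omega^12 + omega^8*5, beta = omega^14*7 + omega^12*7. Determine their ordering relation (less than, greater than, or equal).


Compare term by term from highest exponent:
alpha = omega^12 + omega^8*5
beta = omega^14*7 + omega^12*7
Term 1: alpha has omega^12*1, beta has omega^14*7
Term 2: alpha has omega^8*5, beta has omega^12*7
Result: alpha < beta

alpha < beta


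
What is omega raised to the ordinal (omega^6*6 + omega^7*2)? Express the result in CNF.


omega^(omega^6*6 + omega^7*2):
In ordinal addition a term is absorbed by a following term of strictly larger exponent: 6 < 7, so omega^6*6 + omega^7*2 = omega^7*2.
omega raised to a CNF ordinal is a single CNF term: Result = omega^(omega^7*2)

omega^(omega^7*2)


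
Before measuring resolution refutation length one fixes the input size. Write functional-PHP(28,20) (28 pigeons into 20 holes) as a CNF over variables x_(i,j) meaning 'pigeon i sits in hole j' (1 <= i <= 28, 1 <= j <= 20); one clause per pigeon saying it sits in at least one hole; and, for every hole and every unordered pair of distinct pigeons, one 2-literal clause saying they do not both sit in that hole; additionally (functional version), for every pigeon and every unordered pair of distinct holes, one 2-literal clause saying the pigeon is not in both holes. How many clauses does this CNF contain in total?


functional-PHP(28,20): 28 pigeons, 20 holes, 28*20 = 560 variables.
- pigeon clauses: one per pigeon -> 28 clauses
- hole clauses: 20 holes * C(28,2) = 20 * 378 -> 7560 clauses
- functional clauses: 28 pigeons * C(20,2) = 28 * 190 -> 5320 clauses
Total clauses = 28 + 7560 + 5320 = 12908

12908


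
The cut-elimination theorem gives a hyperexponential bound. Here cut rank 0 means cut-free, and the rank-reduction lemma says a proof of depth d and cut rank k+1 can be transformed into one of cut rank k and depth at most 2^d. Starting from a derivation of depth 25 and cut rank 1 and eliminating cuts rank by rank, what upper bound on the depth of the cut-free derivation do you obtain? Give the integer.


Each rank reduction sends depth d to at most 2^d; cut rank r needs r reductions.
2_0(25) = 25
2_1(25) = 2^25 = 33554432
Cut-free depth bound = 33554432

33554432


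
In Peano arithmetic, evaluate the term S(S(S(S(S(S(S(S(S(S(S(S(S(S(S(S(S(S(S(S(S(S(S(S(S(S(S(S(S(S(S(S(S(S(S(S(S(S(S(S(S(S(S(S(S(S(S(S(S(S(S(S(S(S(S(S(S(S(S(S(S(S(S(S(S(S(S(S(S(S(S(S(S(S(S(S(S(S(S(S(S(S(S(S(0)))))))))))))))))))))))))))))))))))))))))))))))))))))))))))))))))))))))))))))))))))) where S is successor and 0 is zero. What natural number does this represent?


Counting successors applied to 0:
84 applications of S to 0 = 84

84


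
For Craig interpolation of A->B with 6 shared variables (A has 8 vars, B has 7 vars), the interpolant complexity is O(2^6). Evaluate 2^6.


Shared atoms = 6
Craig interpolant size bound = 2^6
= 64

64


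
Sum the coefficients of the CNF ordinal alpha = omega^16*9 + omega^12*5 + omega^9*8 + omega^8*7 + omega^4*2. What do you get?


CNF: omega^16*9 + omega^12*5 + omega^9*8 + omega^8*7 + omega^4*2
Coefficients: 9 + 5 + 8 + 7 + 2 = 31

31


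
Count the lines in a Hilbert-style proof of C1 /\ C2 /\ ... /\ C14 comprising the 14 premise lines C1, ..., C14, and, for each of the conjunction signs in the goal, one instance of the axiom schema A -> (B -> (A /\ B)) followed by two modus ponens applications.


Conjoining 14 premises:
- 14 premise lines
- the goal has 13 conjunction signs; each costs 1 axiom instance + 2 MP = 3 lines: 3 * 13 = 39
Total = 14 + 39 = 53 lines.

53


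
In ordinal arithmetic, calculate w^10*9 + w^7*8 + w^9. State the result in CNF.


Ordinal addition (w^10*9 + w^7*8) + w^9:
alpha's leading term has exponent 10 > beta's exponent 9, so it survives.
alpha's tail term has exponent 7 < beta's exponent 9, so it is absorbed by beta.
In ordinal addition, any term followed by a strictly larger-exponent term is absorbed.
Result = w^10*9 + w^9

w^10*9 + w^9


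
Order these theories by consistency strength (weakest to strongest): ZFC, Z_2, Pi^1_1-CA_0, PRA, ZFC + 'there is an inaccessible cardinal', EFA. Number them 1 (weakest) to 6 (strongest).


Ordering by consistency strength:
1. EFA
2. PRA
3. Pi^1_1-CA_0
4. Z_2
5. ZFC
6. ZFC + 'there is an inaccessible cardinal'


ZFC=5, Z_2=4, Pi^1_1-CA_0=3, PRA=2, ZFC + 'there is an inaccessible cardinal'=6, EFA=1


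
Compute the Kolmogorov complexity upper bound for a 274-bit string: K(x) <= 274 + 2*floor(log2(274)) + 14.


floor(log2(274)) = 8
2 * 8 = 16
K(x) <= 274 + 16 + 14 = 304

304


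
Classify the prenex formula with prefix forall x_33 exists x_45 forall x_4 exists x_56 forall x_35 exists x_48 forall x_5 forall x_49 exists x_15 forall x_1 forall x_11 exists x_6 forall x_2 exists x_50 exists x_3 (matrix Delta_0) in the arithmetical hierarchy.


Leading quantifier is forall, so the class is Pi.
Number of quantifier blocks = alternations + 1 = 11 + 1 = 12.
Classification: Pi_12

Pi_12


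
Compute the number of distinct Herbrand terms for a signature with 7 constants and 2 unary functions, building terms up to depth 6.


Herbrand terms by depth:
Depth 0: 7 constants
Depth 1: 14 new terms (running total: 21)
Depth 2: 28 new terms (running total: 49)
Depth 3: 56 new terms (running total: 105)
Depth 4: 112 new terms (running total: 217)
Depth 5: 224 new terms (running total: 441)
Depth 6: 448 new terms (running total: 889)
Total distinct ground terms = 889

889


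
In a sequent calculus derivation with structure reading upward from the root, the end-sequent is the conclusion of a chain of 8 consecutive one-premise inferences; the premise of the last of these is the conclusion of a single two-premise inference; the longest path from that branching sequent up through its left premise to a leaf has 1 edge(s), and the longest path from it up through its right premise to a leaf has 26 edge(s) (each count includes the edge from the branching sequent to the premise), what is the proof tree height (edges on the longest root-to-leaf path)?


Longest path through the left premise: 1 edges (measured from the branching sequent)
Longest path through the right premise: 26 edges
Height of the subtree rooted at the branching sequent: max(1, 26) = 26
The branching sequent sits 8 edges above the root (the chain of one-premise inferences), so height = 26 + 8 = 34

34


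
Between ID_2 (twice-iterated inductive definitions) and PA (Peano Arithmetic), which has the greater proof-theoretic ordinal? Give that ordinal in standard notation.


Proof-theoretic ordinal of ID_2 (twice-iterated inductive definitions): psi_0(epsilon_{Omega_2+1})
Proof-theoretic ordinal of PA (Peano Arithmetic): epsilon_0
Comparing: epsilon_0 < psi_0(epsilon_{Omega_2+1}).
The larger ordinal is psi_0(epsilon_{Omega_2+1}) (from ID_2 (twice-iterated inductive definitions)).

psi_0(epsilon_{Omega_2+1})


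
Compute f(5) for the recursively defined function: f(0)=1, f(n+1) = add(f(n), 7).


f(0) = 1
f(1) = add(f(0), 7) = add(1, 7) = 8
f(2) = add(f(1), 7) = add(8, 7) = 15
f(3) = add(f(2), 7) = add(15, 7) = 22
f(4) = add(f(3), 7) = add(22, 7) = 29
f(5) = add(f(4), 7) = add(29, 7) = 36


36


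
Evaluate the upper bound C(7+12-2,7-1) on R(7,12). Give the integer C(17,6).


R(7,12) <= C(7+12-2, 7-1) = C(17, 6)
C(17, 6) = 17! / (6! * 11!)
= 12376

12376


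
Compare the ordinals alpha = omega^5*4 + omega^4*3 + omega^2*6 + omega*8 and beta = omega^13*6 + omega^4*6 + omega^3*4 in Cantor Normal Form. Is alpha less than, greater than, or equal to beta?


Compare term by term from highest exponent:
alpha = omega^5*4 + omega^4*3 + omega^2*6 + omega*8
beta = omega^13*6 + omega^4*6 + omega^3*4
Term 1: alpha has omega^5*4, beta has omega^13*6
Term 2: alpha has omega^4*3, beta has omega^4*6
Term 3: alpha has omega^2*6, beta has omega^3*4
Term 4: alpha has omega^1*8, beta has omega^0*0
Result: alpha < beta

alpha < beta


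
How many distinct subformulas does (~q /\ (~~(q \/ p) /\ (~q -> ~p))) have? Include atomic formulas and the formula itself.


Formula: (~q /\ (~~(q \/ p) /\ (~q -> ~p)))
Subformulas found:
  1. q
  2. p
  3. ~p
  4. ~q
  5. (q \/ p)
  6. ~(q \/ p)
  7. (~q -> ~p)
  8. ~~(q \/ p)
  9. (~~(q \/ p) /\ (~q -> ~p))
  10. (~q /\ (~~(q \/ p) /\ (~q -> ~p)))
Total distinct subformulas = 10

10


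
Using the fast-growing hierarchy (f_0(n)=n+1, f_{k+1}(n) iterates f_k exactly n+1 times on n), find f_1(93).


f_1(93) = f_0^94(93)
f_0 adds 1 each time, applied 94 times.
f_1(93) = 93 + 94 = 187

187


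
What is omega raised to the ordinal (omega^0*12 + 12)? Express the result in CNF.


omega^(omega^0*12 + 12):
omega^0 = 1, so the exponent is 12 + 12 = 24 (finite ordinal addition).
Result = omega^24, already a single CNF term.

omega^24


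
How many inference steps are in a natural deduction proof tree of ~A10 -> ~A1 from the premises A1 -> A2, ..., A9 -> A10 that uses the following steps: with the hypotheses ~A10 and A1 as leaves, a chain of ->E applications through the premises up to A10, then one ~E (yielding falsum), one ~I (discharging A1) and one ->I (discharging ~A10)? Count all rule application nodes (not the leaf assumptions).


From hypothesis A1, 9 ->E steps along the 9 premises yield A10.
~E with hypothesis ~A10 gives falsum (1 node); ~I discharging A1 gives ~A1 (1 node); ->I discharging ~A10 gives the goal (1 node).
Total = 9 + 3 = 12 inference nodes.

12


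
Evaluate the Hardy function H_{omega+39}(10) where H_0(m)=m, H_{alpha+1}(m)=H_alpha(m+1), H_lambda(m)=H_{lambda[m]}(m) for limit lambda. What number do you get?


H_{omega+39}(10):
Unwind the 39 successor steps: H_{omega+39}(10) = H_omega(10+39) = H_omega(49).
H_omega(m) = H_m(m) = m + m = 2m.
Result = 2 * 49 = 98

98


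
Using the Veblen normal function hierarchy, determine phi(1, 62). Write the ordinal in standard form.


phi(1, 62):
phi(1, beta) = epsilon_beta (the beta-th epsilon number).
phi(1, 62) = epsilon_62

epsilon_62


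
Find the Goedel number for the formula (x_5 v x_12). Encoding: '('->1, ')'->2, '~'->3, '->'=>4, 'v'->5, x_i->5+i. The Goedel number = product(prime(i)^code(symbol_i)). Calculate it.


Formula: (x_5 v x_12)
Symbol codes: [1, 10, 5, 17, 2]
Primes: [2, 3, 5, 7, 11]
p_1^1 = 2^1 = 2
p_2^10 = 3^10 = 59049
p_3^5 = 5^5 = 3125
p_4^17 = 7^17 = 232630513987207
p_5^2 = 11^2 = 121
Product = 10388303160450630770643750

10388303160450630770643750


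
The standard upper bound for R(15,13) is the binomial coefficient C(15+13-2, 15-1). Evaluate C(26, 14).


R(15,13) <= C(15+13-2, 15-1) = C(26, 14)
C(26, 14) = 26! / (14! * 12!)
= 9657700

9657700


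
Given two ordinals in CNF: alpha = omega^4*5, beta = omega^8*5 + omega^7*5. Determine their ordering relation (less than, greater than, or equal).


Compare term by term from highest exponent:
alpha = omega^4*5
beta = omega^8*5 + omega^7*5
Term 1: alpha has omega^4*5, beta has omega^8*5
Term 2: alpha has omega^0*0, beta has omega^7*5
Result: alpha < beta

alpha < beta


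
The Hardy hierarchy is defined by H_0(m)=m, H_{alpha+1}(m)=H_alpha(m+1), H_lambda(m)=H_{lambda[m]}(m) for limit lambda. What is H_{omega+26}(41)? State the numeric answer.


H_{omega+26}(41):
Unwind the 26 successor steps: H_{omega+26}(41) = H_omega(41+26) = H_omega(67).
H_omega(m) = H_m(m) = m + m = 2m.
Result = 2 * 67 = 134

134


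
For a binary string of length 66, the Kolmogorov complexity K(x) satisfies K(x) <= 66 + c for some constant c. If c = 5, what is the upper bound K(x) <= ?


K(x) <= |x| + c = 66 + 5 = 71

71


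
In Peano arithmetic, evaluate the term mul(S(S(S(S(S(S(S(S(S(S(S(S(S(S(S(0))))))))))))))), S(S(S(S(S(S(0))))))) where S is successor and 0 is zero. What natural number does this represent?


mul(S^15(0), S^6(0)):
S^15(0) = 15
S^6(0) = 6
15 * 6 = 90

90


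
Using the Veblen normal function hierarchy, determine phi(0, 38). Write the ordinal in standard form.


phi(0, 38):
phi(0, beta) = omega^beta by definition.
phi(0, 38) = omega^38

omega^38


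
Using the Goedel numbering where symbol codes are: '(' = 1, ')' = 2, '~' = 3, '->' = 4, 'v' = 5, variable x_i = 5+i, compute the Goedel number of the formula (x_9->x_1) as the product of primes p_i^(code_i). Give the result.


Formula: (x_9->x_1)
Symbol codes: [1, 14, 4, 6, 2]
Primes: [2, 3, 5, 7, 11]
p_1^1 = 2^1 = 2
p_2^14 = 3^14 = 4782969
p_3^4 = 5^4 = 625
p_4^6 = 7^6 = 117649
p_5^2 = 11^2 = 121
Product = 85110117382001250

85110117382001250


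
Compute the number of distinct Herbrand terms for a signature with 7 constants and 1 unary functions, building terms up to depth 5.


Herbrand terms by depth:
Depth 0: 7 constants
Depth 1: 7 new terms (running total: 14)
Depth 2: 7 new terms (running total: 21)
Depth 3: 7 new terms (running total: 28)
Depth 4: 7 new terms (running total: 35)
Depth 5: 7 new terms (running total: 42)
Total distinct ground terms = 42

42


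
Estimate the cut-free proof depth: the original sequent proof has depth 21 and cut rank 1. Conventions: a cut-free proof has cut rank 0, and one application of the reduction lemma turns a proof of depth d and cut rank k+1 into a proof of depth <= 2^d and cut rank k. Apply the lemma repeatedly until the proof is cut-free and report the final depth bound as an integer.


Each rank reduction sends depth d to at most 2^d; cut rank r needs r reductions.
2_0(21) = 21
2_1(21) = 2^21 = 2097152
Cut-free depth bound = 2097152

2097152


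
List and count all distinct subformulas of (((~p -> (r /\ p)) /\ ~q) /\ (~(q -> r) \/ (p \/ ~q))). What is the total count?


Formula: (((~p -> (r /\ p)) /\ ~q) /\ (~(q -> r) \/ (p \/ ~q)))
Subformulas found:
  1. q
  2. r
  3. p
  4. ~p
  5. ~q
  6. (r /\ p)
  7. (q -> r)
  8. ~(q -> r)
  9. (p \/ ~q)
  10. (~p -> (r /\ p))
  11. (~(q -> r) \/ (p \/ ~q))
  12. ((~p -> (r /\ p)) /\ ~q)
  13. (((~p -> (r /\ p)) /\ ~q) /\ (~(q -> r) \/ (p \/ ~q)))
Total distinct subformulas = 13

13


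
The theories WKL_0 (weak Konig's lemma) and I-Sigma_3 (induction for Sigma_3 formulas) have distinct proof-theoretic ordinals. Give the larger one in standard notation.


Proof-theoretic ordinal of WKL_0 (weak Konig's lemma): omega^omega
Proof-theoretic ordinal of I-Sigma_3 (induction for Sigma_3 formulas): omega^(omega^(omega^omega))
Comparing: omega^omega < omega^(omega^(omega^omega)).
The larger ordinal is omega^(omega^(omega^omega)) (from I-Sigma_3 (induction for Sigma_3 formulas)).

omega^(omega^(omega^omega))


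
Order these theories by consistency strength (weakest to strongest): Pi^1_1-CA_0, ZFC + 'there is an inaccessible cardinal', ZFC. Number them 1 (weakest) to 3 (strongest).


Ordering by consistency strength:
1. Pi^1_1-CA_0
2. ZFC
3. ZFC + 'there is an inaccessible cardinal'


Pi^1_1-CA_0=1, ZFC + 'there is an inaccessible cardinal'=3, ZFC=2


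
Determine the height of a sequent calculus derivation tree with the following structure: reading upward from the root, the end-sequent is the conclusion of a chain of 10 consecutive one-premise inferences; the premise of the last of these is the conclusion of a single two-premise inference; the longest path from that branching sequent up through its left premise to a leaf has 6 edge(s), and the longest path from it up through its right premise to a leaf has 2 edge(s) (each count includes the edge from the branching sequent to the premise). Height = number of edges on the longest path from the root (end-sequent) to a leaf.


Longest path through the left premise: 6 edges (measured from the branching sequent)
Longest path through the right premise: 2 edges
Height of the subtree rooted at the branching sequent: max(6, 2) = 6
The branching sequent sits 10 edges above the root (the chain of one-premise inferences), so height = 6 + 10 = 16

16


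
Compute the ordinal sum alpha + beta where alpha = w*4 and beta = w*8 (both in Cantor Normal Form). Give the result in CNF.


Ordinal addition w*4 + w*8:
Both terms have the same exponent 1.
w^e*c + w^e*d = w^e*(c+d).
Result = w^1*(4+8) = w*12

w*12


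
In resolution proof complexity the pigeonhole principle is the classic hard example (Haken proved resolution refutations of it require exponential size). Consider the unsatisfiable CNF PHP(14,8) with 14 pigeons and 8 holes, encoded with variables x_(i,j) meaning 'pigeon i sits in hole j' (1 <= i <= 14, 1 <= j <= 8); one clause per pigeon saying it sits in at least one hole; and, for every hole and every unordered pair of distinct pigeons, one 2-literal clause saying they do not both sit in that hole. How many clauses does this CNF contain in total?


PHP(14,8): 14 pigeons, 8 holes, 14*8 = 112 variables.
- pigeon clauses: one per pigeon -> 14 clauses
- hole clauses: 8 holes * C(14,2) = 8 * 91 -> 728 clauses
Total clauses = 14 + 728 = 742

742


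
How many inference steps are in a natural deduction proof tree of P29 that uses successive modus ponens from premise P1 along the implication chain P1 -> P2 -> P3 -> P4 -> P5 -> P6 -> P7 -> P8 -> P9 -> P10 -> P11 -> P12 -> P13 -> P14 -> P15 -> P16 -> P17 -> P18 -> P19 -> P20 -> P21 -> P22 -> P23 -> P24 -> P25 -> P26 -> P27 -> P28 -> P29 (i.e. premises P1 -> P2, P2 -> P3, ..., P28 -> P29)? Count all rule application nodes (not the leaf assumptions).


We have a chain: P1 -> P2 -> P3 -> P4 -> P5 -> P6 -> P7 -> P8 -> P9 -> P10 -> P11 -> P12 -> P13 -> P14 -> P15 -> P16 -> P17 -> P18 -> P19 -> P20 -> P21 -> P22 -> P23 -> P24 -> P25 -> P26 -> P27 -> P28 -> P29.
Each modus ponens application produces the next variable.
The chain has 29 propositions, so 29-1 = 28 modus ponens steps.
Total inference nodes = 28

28


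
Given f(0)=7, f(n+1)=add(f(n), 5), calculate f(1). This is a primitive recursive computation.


f(0) = 7
f(1) = add(f(0), 5) = add(7, 5) = 12


12


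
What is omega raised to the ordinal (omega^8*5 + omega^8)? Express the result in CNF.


omega^(omega^8*5 + omega^8):
Both terms of the exponent have the same exponent 8, so they merge: omega^8*5 + omega^8 = omega^8*(5+1) = omega^8*6.
omega raised to a CNF ordinal is a single CNF term: Result = omega^(omega^8*6)

omega^(omega^8*6)


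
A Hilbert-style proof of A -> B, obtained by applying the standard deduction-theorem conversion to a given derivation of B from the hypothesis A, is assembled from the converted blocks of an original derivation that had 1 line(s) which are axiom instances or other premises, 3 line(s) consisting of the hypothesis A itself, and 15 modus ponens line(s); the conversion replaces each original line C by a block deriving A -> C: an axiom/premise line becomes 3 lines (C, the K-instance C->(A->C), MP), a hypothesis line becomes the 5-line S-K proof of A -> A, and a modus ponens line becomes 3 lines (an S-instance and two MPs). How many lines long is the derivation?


Deduction-theorem conversion, block by block:
- 1 axiom/premise lines -> 3 lines each = 3
- 3 hypothesis lines -> 5 lines each (identity proof A->A) = 15
- 15 MP lines -> 3 lines each (S-instance, MP, MP) = 45
Total = 3 + 15 + 45 = 63 lines.

63


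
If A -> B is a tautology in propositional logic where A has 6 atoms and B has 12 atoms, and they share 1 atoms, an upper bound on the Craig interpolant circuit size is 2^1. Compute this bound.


Shared atoms = 1
Craig interpolant size bound = 2^1
= 2

2


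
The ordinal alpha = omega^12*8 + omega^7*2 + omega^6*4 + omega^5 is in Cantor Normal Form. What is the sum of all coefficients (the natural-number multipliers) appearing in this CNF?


CNF: omega^12*8 + omega^7*2 + omega^6*4 + omega^5
Coefficients: 8 + 2 + 4 + 1 = 15

15


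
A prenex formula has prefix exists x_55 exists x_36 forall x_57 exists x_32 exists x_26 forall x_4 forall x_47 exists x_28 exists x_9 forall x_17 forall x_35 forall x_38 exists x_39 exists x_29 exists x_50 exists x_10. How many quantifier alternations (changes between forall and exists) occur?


Walk the prefix and count type changes:
  position 1: exists -> exists
  position 2: exists -> forall <-- alternation
  position 3: forall -> exists <-- alternation
  position 4: exists -> exists
  position 5: exists -> forall <-- alternation
  position 6: forall -> forall
  position 7: forall -> exists <-- alternation
  position 8: exists -> exists
  position 9: exists -> forall <-- alternation
  position 10: forall -> forall
  position 11: forall -> forall
  position 12: forall -> exists <-- alternation
  position 13: exists -> exists
  position 14: exists -> exists
  position 15: exists -> exists
Total alternations = 6

6
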